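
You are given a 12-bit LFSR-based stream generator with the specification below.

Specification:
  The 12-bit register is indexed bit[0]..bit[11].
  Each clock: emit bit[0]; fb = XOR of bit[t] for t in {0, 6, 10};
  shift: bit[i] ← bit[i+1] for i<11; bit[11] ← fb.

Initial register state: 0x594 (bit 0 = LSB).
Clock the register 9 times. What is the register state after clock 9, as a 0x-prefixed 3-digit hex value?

reg_0 = 0x594
clock 1: out=0, reg = 0xACA
clock 2: out=0, reg = 0xD65
clock 3: out=1, reg = 0xEB2
clock 4: out=0, reg = 0xF59
clock 5: out=1, reg = 0xFAC
clock 6: out=0, reg = 0xFD6
clock 7: out=0, reg = 0x7EB
clock 8: out=1, reg = 0xBF5
clock 9: out=1, reg = 0x5FA

0x5FA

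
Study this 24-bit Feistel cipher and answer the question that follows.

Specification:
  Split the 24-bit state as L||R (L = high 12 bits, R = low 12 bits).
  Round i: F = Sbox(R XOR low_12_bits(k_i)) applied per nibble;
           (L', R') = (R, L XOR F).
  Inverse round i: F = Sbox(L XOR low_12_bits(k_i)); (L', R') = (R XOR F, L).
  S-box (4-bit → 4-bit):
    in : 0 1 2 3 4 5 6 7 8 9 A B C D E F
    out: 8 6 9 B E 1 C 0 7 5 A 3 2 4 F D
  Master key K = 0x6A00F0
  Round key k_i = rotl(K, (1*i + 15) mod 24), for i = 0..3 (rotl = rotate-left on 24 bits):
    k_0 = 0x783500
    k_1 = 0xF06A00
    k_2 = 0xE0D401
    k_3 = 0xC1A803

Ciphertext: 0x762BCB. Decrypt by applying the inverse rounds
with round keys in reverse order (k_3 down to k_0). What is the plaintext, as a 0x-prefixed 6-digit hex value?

s_0 = ciphertext = 0x762BCB
s_1 = InvRound(s_0, k_3) = 0x60D762
s_2 = InvRound(s_1, k_2) = 0xEE060D
s_3 = InvRound(s_2, k_1) = 0x8F5EE0
s_4 = InvRound(s_3, k_0) = 0xA318F5

0xA318F5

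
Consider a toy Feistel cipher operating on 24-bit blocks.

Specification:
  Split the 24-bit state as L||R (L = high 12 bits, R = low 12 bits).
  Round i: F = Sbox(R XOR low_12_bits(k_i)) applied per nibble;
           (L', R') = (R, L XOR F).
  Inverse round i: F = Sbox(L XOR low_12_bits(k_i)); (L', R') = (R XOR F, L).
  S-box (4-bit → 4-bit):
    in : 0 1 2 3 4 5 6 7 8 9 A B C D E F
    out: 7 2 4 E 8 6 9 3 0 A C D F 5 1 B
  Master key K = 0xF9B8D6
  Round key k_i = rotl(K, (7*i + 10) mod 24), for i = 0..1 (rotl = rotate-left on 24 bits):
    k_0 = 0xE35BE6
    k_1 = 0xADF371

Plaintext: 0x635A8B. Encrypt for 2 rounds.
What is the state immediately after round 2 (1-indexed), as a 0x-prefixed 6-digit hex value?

s_0 = plaintext = 0x635A8B
s_1 = Round(s_0, k_0) = 0xA8B4A0
s_2 = Round(s_1, k_1) = 0x4A09D9

0x4A09D9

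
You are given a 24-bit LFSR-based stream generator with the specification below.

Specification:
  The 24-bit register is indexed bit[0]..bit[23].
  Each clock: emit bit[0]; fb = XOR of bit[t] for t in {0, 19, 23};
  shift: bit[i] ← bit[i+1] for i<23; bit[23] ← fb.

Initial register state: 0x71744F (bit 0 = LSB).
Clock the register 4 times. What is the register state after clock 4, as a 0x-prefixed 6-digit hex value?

0xF71744

reg_0 = 0x71744F
clock 1: out=1, reg = 0xB8BA27
clock 2: out=1, reg = 0xDC5D13
clock 3: out=1, reg = 0xEE2E89
clock 4: out=1, reg = 0xF71744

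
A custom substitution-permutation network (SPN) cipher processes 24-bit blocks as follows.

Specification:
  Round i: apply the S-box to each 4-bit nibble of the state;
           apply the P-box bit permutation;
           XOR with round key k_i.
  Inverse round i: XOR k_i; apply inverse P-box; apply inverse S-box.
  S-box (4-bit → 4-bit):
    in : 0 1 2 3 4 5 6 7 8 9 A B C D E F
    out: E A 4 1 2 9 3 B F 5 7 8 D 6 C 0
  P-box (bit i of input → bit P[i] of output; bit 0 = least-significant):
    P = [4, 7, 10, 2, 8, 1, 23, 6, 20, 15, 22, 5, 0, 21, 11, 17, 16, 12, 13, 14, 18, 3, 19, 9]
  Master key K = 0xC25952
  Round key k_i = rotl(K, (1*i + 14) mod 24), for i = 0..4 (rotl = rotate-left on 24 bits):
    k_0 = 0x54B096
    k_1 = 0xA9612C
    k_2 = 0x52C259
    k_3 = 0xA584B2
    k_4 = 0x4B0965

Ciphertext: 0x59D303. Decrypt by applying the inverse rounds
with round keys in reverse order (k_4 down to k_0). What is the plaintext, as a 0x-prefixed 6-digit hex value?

0x588A31

s_0 = ciphertext = 0x59D303
s_1 = InvRound(s_0, k_4) = 0xB1E71B
s_2 = InvRound(s_1, k_3) = 0x7E3534
s_3 = InvRound(s_2, k_2) = 0x80615E
s_4 = InvRound(s_3, k_1) = 0x234B13
s_5 = InvRound(s_4, k_0) = 0x588A31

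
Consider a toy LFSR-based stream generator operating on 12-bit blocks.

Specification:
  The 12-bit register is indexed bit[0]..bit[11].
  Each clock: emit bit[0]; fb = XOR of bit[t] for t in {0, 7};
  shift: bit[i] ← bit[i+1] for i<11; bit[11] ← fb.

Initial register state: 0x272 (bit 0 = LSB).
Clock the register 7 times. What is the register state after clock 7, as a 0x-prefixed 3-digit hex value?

reg_0 = 0x272
clock 1: out=0, reg = 0x139
clock 2: out=1, reg = 0x89C
clock 3: out=0, reg = 0xC4E
clock 4: out=0, reg = 0x627
clock 5: out=1, reg = 0xB13
clock 6: out=1, reg = 0xD89
clock 7: out=1, reg = 0x6C4

0x6C4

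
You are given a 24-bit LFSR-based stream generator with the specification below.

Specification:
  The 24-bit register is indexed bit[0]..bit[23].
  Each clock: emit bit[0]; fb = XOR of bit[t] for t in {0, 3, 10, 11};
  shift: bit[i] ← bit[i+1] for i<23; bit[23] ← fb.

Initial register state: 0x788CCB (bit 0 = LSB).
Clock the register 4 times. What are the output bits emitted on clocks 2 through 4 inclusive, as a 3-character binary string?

reg_0 = 0x788CCB
clock 1: out=1, reg = 0x3C4665
clock 2: out=1, reg = 0x1E2332
clock 3: out=0, reg = 0x0F1199
clock 4: out=1, reg = 0x0788CC

101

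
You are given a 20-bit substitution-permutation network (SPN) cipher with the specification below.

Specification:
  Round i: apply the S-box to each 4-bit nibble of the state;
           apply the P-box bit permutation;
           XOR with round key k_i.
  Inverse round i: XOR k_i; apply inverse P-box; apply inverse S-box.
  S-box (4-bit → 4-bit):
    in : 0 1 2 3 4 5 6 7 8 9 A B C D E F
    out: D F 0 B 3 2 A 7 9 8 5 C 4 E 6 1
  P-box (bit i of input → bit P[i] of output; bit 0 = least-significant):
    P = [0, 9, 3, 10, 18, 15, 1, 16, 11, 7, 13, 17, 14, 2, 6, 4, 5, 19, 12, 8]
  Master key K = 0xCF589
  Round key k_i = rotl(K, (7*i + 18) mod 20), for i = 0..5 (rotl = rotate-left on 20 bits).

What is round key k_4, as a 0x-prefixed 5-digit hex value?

0xD6273

K = 0xCF589
k_0 = rotl(K, (7*0+18) mod 20) = rotl(K, 18) = 0x73D62
k_1 = rotl(K, (7*1+18) mod 20) = rotl(K, 5) = 0xEB139
k_2 = rotl(K, (7*2+18) mod 20) = rotl(K, 12) = 0x89CF5
k_3 = rotl(K, (7*3+18) mod 20) = rotl(K, 19) = 0xE7AC4
k_4 = rotl(K, (7*4+18) mod 20) = rotl(K, 6) = 0xD6273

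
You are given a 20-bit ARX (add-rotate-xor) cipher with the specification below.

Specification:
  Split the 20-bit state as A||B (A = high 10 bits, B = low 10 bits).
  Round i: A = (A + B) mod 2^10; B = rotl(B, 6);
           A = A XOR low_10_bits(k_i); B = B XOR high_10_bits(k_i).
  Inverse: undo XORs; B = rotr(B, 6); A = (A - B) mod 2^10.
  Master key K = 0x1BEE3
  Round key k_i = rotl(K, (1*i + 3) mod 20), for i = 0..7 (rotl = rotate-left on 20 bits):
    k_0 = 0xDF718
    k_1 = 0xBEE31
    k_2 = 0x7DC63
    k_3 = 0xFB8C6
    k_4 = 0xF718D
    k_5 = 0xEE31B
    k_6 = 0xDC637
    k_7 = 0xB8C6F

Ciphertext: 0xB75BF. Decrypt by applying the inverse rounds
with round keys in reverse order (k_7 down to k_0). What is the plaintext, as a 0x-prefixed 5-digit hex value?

s_0 = ciphertext = 0xB75BF
s_1 = InvRound(s_0, k_7) = 0x395CD
s_2 = InvRound(s_1, k_6) = 0xC23CA
s_3 = InvRound(s_2, k_5) = 0x3CB21
s_4 = InvRound(s_3, k_4) = 0x6B3D3
s_5 = InvRound(s_4, k_3) = 0x66BD0
s_6 = InvRound(s_5, k_2) = 0xE0678
s_7 = InvRound(s_6, k_1) = 0x5F832
s_8 = InvRound(s_7, k_0) = 0x5A4FD

0x5A4FD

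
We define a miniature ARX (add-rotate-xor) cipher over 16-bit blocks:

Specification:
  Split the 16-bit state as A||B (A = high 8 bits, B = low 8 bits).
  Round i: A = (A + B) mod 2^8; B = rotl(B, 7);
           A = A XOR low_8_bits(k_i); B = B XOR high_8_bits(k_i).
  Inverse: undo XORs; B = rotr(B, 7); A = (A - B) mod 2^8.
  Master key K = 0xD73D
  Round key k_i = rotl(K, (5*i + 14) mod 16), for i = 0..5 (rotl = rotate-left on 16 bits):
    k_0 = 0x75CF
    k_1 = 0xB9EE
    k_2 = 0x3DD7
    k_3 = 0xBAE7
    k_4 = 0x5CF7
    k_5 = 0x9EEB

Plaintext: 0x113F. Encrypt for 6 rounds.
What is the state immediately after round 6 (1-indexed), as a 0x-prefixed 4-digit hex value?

s_0 = plaintext = 0x113F
s_1 = Round(s_0, k_0) = 0x9FEA
s_2 = Round(s_1, k_1) = 0x67CC
s_3 = Round(s_2, k_2) = 0xE45B
s_4 = Round(s_3, k_3) = 0xD817
s_5 = Round(s_4, k_4) = 0x18D7
s_6 = Round(s_5, k_5) = 0x0475

0x0475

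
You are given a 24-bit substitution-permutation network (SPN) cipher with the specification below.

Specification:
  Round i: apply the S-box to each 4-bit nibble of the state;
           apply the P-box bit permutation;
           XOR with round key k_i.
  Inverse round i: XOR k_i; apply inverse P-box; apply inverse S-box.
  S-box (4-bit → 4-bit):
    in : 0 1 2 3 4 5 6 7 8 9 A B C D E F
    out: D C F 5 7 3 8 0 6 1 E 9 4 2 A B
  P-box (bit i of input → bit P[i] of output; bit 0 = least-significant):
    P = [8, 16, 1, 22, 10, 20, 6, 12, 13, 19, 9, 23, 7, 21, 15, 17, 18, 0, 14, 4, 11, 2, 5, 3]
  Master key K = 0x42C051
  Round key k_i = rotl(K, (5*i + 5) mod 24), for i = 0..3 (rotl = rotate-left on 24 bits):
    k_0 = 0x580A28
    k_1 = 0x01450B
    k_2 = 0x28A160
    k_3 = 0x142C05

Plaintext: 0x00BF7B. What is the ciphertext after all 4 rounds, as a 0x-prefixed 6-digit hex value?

0xBF3BFB

s_0 = plaintext = 0x00BF7B
s_1 = Round(s_0, k_0) = 0x966390
s_2 = Round(s_1, k_1) = 0x436A19
s_3 = Round(s_2, k_2) = 0xA6FA04
s_4 = Round(s_3, k_3) = 0xBF3BFB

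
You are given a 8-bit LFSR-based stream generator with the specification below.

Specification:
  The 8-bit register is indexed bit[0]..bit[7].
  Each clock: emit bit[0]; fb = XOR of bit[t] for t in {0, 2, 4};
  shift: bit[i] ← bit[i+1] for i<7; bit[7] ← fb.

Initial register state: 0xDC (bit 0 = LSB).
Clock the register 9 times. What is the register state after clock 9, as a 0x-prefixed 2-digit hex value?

reg_0 = 0xDC
clock 1: out=0, reg = 0x6E
clock 2: out=0, reg = 0xB7
clock 3: out=1, reg = 0xDB
clock 4: out=1, reg = 0x6D
clock 5: out=1, reg = 0x36
clock 6: out=0, reg = 0x1B
clock 7: out=1, reg = 0x0D
clock 8: out=1, reg = 0x06
clock 9: out=0, reg = 0x83

0x83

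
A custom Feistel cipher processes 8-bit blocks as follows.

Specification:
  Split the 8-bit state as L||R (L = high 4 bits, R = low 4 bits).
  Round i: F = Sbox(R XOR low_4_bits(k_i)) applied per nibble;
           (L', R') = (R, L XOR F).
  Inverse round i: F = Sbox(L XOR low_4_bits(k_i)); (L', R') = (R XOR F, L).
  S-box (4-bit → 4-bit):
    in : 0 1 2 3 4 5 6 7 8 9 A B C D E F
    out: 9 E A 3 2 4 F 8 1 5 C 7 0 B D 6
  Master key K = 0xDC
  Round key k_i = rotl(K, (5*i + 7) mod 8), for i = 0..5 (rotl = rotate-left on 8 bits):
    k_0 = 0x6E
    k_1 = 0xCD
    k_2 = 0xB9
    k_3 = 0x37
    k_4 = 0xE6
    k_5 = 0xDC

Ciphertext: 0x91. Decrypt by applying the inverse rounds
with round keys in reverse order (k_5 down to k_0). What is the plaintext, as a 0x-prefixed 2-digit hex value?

0xD8

s_0 = ciphertext = 0x91
s_1 = InvRound(s_0, k_5) = 0x59
s_2 = InvRound(s_1, k_4) = 0xA5
s_3 = InvRound(s_2, k_3) = 0xEA
s_4 = InvRound(s_3, k_2) = 0x2E
s_5 = InvRound(s_4, k_1) = 0x82
s_6 = InvRound(s_5, k_0) = 0xD8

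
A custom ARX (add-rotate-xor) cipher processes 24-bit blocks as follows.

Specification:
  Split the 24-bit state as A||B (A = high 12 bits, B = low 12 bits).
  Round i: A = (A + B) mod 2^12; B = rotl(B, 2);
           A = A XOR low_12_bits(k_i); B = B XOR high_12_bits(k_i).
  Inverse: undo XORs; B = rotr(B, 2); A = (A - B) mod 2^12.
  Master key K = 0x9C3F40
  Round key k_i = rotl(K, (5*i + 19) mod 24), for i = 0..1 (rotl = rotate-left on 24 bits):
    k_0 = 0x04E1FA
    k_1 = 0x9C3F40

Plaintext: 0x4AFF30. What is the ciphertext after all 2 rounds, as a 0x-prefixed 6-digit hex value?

0x1F2BF4

s_0 = plaintext = 0x4AFF30
s_1 = Round(s_0, k_0) = 0x225C8D
s_2 = Round(s_1, k_1) = 0x1F2BF4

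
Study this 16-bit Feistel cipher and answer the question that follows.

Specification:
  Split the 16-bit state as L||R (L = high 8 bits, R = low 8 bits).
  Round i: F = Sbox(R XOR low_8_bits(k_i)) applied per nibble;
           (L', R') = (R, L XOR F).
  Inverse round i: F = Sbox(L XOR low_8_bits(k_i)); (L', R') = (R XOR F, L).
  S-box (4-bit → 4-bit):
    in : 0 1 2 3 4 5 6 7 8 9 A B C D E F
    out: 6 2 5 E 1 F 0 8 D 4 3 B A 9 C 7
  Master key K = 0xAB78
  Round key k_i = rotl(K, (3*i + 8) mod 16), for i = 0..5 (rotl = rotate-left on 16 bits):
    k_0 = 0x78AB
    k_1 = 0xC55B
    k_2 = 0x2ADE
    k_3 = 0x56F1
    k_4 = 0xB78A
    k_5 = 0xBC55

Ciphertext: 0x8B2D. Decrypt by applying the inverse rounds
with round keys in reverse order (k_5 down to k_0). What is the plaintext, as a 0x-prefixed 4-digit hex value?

0xC0F6

s_0 = ciphertext = 0x8B2D
s_1 = InvRound(s_0, k_5) = 0xB18B
s_2 = InvRound(s_1, k_4) = 0x60B1
s_3 = InvRound(s_2, k_3) = 0xF360
s_4 = InvRound(s_3, k_2) = 0x39F3
s_5 = InvRound(s_4, k_1) = 0xF639
s_6 = InvRound(s_5, k_0) = 0xC0F6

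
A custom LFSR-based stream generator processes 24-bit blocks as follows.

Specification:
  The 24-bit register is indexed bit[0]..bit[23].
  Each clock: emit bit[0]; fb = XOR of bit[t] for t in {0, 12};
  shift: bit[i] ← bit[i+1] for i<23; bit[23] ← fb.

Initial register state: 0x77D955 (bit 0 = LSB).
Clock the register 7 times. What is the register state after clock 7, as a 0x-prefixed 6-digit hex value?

0x50EFB2

reg_0 = 0x77D955
clock 1: out=1, reg = 0x3BECAA
clock 2: out=0, reg = 0x1DF655
clock 3: out=1, reg = 0x0EFB2A
clock 4: out=0, reg = 0x877D95
clock 5: out=1, reg = 0x43BECA
clock 6: out=0, reg = 0xA1DF65
clock 7: out=1, reg = 0x50EFB2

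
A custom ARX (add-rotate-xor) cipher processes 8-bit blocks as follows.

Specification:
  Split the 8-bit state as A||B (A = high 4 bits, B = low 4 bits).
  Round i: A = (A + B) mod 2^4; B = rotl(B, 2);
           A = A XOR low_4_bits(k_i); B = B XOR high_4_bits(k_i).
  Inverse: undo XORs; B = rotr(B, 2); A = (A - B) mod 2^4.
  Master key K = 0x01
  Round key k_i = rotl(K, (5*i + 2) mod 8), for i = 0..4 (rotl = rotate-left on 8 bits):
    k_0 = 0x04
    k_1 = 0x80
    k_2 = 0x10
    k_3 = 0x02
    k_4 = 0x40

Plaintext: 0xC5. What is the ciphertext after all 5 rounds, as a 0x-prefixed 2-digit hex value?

0x82

s_0 = plaintext = 0xC5
s_1 = Round(s_0, k_0) = 0x55
s_2 = Round(s_1, k_1) = 0xAD
s_3 = Round(s_2, k_2) = 0x76
s_4 = Round(s_3, k_3) = 0xF9
s_5 = Round(s_4, k_4) = 0x82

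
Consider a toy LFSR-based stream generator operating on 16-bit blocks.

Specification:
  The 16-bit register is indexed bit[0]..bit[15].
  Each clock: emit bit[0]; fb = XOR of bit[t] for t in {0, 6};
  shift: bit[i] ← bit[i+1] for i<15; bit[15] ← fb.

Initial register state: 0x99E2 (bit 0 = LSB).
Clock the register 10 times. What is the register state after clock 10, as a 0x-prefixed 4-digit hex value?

reg_0 = 0x99E2
clock 1: out=0, reg = 0xCCF1
clock 2: out=1, reg = 0x6678
clock 3: out=0, reg = 0xB33C
clock 4: out=0, reg = 0x599E
clock 5: out=0, reg = 0x2CCF
clock 6: out=1, reg = 0x1667
clock 7: out=1, reg = 0x0B33
clock 8: out=1, reg = 0x8599
clock 9: out=1, reg = 0xC2CC
clock 10: out=0, reg = 0xE166

0xE166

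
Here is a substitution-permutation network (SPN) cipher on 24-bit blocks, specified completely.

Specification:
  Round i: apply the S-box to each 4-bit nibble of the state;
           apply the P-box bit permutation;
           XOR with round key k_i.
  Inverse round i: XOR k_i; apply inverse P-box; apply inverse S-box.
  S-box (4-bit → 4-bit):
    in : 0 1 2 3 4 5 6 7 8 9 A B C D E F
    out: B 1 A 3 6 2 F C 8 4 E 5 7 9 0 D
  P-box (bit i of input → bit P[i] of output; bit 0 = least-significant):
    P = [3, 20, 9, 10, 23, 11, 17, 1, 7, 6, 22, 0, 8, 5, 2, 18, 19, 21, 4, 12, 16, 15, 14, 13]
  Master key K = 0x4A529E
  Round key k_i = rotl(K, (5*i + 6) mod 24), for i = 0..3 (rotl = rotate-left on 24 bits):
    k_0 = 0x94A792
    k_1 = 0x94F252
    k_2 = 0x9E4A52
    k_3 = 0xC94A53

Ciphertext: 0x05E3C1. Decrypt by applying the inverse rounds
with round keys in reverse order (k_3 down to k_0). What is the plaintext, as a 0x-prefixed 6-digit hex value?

0xF26792

s_0 = ciphertext = 0x05E3C1
s_1 = InvRound(s_0, k_3) = 0x2BDB0E
s_2 = InvRound(s_1, k_2) = 0x3AF513
s_3 = InvRound(s_2, k_1) = 0xE3D2B7
s_4 = InvRound(s_3, k_0) = 0xF26792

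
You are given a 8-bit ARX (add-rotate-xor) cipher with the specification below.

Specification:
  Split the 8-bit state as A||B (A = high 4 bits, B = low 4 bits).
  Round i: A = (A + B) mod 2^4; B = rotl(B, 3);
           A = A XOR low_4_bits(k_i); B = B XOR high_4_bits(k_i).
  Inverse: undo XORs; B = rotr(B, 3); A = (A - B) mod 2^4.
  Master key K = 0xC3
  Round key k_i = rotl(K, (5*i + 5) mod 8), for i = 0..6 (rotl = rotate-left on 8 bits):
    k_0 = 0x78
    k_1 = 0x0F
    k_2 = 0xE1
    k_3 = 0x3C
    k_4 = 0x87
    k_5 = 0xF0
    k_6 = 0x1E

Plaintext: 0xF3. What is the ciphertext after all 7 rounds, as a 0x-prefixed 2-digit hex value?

0x9F

s_0 = plaintext = 0xF3
s_1 = Round(s_0, k_0) = 0xAE
s_2 = Round(s_1, k_1) = 0x77
s_3 = Round(s_2, k_2) = 0xF5
s_4 = Round(s_3, k_3) = 0x89
s_5 = Round(s_4, k_4) = 0x64
s_6 = Round(s_5, k_5) = 0xAD
s_7 = Round(s_6, k_6) = 0x9F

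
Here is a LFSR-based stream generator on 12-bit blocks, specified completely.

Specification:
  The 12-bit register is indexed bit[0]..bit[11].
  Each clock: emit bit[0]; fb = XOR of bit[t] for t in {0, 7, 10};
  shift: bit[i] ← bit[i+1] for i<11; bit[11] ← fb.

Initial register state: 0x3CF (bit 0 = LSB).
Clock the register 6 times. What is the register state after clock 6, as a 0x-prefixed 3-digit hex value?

0xA0F

reg_0 = 0x3CF
clock 1: out=1, reg = 0x1E7
clock 2: out=1, reg = 0x0F3
clock 3: out=1, reg = 0x079
clock 4: out=1, reg = 0x83C
clock 5: out=0, reg = 0x41E
clock 6: out=0, reg = 0xA0F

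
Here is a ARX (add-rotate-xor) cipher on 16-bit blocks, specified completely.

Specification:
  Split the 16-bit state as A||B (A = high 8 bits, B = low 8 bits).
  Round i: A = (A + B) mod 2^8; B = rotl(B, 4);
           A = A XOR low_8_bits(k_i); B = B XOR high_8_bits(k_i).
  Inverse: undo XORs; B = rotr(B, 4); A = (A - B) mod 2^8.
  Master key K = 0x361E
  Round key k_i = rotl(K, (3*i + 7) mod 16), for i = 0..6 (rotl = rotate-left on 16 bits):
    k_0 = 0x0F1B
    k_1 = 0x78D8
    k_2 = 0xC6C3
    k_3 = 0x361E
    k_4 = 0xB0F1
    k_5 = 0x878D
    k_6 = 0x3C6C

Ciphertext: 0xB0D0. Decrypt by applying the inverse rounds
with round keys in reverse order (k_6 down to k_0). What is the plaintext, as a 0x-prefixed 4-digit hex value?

s_0 = ciphertext = 0xB0D0
s_1 = InvRound(s_0, k_6) = 0x0ECE
s_2 = InvRound(s_1, k_5) = 0xEF94
s_3 = InvRound(s_2, k_4) = 0xDC42
s_4 = InvRound(s_3, k_3) = 0x7B47
s_5 = InvRound(s_4, k_2) = 0xA018
s_6 = InvRound(s_5, k_1) = 0x7206
s_7 = InvRound(s_6, k_0) = 0xD990

0xD990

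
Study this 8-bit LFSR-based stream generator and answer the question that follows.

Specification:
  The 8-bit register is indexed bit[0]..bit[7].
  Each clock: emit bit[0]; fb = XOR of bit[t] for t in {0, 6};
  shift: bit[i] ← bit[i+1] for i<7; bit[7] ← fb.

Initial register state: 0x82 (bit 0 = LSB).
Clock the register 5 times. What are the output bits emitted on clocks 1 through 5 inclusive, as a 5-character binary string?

01000

reg_0 = 0x82
clock 1: out=0, reg = 0x41
clock 2: out=1, reg = 0x20
clock 3: out=0, reg = 0x10
clock 4: out=0, reg = 0x08
clock 5: out=0, reg = 0x04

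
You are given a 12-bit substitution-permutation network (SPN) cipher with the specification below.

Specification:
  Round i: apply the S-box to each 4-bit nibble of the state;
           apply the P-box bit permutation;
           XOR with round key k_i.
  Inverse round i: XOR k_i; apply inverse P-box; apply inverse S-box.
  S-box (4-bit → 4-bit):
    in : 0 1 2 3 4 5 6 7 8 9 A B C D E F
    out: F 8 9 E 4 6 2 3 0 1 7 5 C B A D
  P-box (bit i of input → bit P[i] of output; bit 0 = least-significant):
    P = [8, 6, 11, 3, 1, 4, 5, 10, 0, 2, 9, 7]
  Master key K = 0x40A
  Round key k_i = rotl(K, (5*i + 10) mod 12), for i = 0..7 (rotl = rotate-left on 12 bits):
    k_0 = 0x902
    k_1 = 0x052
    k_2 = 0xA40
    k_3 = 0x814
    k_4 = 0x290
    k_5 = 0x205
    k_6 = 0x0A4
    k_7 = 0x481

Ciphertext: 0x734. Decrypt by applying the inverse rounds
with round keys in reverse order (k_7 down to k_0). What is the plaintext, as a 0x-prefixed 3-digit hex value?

0x1A9

s_0 = ciphertext = 0x734
s_1 = InvRound(s_0, k_7) = 0x059
s_2 = InvRound(s_1, k_6) = 0xD5E
s_3 = InvRound(s_2, k_5) = 0xBD0
s_4 = InvRound(s_3, k_4) = 0x88A
s_5 = InvRound(s_4, k_3) = 0xE71
s_6 = InvRound(s_5, k_2) = 0x938
s_7 = InvRound(s_6, k_1) = 0x8B0
s_8 = InvRound(s_7, k_0) = 0x1A9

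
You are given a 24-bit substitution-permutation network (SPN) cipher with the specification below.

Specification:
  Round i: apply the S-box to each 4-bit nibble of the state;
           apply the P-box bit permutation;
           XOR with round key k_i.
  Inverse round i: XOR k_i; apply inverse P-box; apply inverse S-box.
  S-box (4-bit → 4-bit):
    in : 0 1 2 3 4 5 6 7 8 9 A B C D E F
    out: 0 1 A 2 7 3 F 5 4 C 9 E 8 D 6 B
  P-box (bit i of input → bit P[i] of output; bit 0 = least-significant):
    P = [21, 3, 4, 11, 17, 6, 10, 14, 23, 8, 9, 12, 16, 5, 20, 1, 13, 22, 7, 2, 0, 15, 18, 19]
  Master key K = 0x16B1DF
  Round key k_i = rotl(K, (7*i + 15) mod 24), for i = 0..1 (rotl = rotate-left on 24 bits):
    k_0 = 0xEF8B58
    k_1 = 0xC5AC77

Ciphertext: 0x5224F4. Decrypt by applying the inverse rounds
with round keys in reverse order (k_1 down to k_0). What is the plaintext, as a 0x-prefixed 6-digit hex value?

s_0 = ciphertext = 0x5224F4
s_1 = InvRound(s_0, k_1) = 0x48D11C
s_2 = InvRound(s_1, k_0) = 0x8C1DFA

0x8C1DFA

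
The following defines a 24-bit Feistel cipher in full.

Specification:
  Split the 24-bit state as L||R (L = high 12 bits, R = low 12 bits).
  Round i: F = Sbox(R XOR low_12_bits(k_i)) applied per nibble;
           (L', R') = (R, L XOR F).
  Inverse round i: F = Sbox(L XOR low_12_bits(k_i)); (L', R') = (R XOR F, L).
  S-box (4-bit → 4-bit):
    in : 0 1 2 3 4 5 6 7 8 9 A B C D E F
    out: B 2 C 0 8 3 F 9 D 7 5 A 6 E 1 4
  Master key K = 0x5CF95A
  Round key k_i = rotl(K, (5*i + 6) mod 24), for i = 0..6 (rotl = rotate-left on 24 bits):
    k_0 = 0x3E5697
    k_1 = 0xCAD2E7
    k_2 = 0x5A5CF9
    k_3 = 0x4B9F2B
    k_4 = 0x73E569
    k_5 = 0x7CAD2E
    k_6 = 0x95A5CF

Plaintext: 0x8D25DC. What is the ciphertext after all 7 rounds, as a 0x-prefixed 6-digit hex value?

0x7E2BC4

s_0 = plaintext = 0x8D25DC
s_1 = Round(s_0, k_0) = 0x5DC858
s_2 = Round(s_1, k_1) = 0x858078
s_3 = Round(s_2, k_2) = 0x078E8A
s_4 = Round(s_3, k_3) = 0xE8A22A
s_5 = Round(s_4, k_4) = 0x22A70A
s_6 = Round(s_5, k_5) = 0x70A7E2
s_7 = Round(s_6, k_6) = 0x7E2BC4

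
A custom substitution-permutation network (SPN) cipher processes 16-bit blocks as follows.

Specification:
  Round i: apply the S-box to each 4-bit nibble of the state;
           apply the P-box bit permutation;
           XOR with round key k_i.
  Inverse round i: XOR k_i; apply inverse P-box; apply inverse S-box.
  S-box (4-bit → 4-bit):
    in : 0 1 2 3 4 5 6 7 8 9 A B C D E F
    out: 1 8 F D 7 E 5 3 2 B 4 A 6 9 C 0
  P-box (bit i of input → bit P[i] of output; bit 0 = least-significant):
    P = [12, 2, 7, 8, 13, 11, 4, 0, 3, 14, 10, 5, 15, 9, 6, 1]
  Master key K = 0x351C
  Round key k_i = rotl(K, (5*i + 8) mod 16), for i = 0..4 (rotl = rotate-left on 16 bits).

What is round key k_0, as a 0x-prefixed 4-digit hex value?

K = 0x351C
k_0 = rotl(K, (5*0+8) mod 16) = rotl(K, 8) = 0x1C35

0x1C35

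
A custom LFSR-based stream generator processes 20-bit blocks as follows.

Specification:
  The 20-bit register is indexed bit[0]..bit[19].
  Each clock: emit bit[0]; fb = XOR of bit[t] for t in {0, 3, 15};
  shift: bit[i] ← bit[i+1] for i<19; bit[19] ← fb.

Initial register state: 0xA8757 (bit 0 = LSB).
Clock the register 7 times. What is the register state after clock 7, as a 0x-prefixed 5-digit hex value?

reg_0 = 0xA8757
clock 1: out=1, reg = 0x543AB
clock 2: out=1, reg = 0x2A1D5
clock 3: out=1, reg = 0x150EA
clock 4: out=0, reg = 0x8A875
clock 5: out=1, reg = 0x4543A
clock 6: out=0, reg = 0xA2A1D
clock 7: out=1, reg = 0x5150E

0x5150E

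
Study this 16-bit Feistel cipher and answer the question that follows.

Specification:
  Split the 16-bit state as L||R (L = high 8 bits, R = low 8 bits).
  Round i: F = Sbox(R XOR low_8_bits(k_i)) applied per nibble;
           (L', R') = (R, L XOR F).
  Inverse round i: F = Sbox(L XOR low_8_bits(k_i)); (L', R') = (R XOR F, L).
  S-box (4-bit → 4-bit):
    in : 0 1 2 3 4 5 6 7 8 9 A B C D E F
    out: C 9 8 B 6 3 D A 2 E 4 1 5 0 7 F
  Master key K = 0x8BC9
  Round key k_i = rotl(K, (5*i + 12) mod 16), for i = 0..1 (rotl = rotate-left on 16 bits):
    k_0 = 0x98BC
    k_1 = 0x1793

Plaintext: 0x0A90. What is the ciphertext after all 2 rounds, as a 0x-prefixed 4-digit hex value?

0x8F05

s_0 = plaintext = 0x0A90
s_1 = Round(s_0, k_0) = 0x908F
s_2 = Round(s_1, k_1) = 0x8F05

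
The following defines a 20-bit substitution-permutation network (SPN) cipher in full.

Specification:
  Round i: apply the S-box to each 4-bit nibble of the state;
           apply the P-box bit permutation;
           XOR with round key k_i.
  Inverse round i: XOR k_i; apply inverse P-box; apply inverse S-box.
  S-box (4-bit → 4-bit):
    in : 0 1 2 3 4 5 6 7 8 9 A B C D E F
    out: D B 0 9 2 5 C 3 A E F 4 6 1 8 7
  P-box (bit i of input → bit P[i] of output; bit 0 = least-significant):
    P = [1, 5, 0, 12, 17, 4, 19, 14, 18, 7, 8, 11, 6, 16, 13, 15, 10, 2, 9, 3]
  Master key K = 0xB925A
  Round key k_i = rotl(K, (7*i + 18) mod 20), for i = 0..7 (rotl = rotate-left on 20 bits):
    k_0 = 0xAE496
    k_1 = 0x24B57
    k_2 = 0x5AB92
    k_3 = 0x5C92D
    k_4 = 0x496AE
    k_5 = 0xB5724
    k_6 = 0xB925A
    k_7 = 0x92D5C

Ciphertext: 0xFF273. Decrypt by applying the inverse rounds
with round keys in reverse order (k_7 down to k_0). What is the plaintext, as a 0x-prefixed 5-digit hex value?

s_0 = ciphertext = 0xFF273
s_1 = InvRound(s_0, k_7) = 0xAE03A
s_2 = InvRound(s_1, k_6) = 0xBF2E8
s_3 = InvRound(s_2, k_5) = 0x10C22
s_4 = InvRound(s_3, k_4) = 0x9812E
s_5 = InvRound(s_4, k_3) = 0x22365
s_6 = InvRound(s_5, k_2) = 0x4117F
s_7 = InvRound(s_6, k_1) = 0x62338
s_8 = InvRound(s_7, k_0) = 0xAEF67

0xAEF67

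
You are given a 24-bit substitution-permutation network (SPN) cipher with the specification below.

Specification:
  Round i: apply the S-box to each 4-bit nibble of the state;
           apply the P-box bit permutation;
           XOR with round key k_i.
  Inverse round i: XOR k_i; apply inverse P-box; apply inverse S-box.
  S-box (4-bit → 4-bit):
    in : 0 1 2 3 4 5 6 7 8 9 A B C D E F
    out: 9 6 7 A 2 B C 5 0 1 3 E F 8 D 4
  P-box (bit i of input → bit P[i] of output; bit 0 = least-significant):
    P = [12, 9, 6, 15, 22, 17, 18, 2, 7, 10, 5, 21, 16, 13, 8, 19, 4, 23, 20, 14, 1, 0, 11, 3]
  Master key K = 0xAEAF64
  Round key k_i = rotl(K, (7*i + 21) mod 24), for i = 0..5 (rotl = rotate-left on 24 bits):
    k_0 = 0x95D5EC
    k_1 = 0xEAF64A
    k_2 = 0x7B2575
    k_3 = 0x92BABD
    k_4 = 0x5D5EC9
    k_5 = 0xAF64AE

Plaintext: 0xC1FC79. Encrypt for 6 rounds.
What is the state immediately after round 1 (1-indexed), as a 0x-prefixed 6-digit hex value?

0x61C847

s_0 = plaintext = 0xC1FC79
s_1 = Round(s_0, k_0) = 0x61C847
s_2 = Round(s_1, k_1) = 0x71CF02
s_3 = Round(s_2, k_2) = 0xA21E13
s_4 = Round(s_3, k_3) = 0x24190E
s_5 = Round(s_4, k_4) = 0x9DE70E
s_6 = Round(s_5, k_5) = 0xE6B548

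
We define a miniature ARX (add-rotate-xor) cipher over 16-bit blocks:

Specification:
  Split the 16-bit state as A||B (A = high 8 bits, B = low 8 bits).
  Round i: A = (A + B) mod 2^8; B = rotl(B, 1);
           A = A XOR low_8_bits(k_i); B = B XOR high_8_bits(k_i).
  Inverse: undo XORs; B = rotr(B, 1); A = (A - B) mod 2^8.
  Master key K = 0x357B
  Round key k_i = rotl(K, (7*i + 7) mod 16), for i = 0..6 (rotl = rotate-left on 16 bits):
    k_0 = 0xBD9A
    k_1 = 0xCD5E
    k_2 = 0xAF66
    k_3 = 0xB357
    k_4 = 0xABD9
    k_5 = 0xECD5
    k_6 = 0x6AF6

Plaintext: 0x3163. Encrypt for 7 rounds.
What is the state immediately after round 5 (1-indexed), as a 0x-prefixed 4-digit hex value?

s_0 = plaintext = 0x3163
s_1 = Round(s_0, k_0) = 0x0E7B
s_2 = Round(s_1, k_1) = 0xD73B
s_3 = Round(s_2, k_2) = 0x74D9
s_4 = Round(s_3, k_3) = 0x1A00
s_5 = Round(s_4, k_4) = 0xC3AB
s_6 = Round(s_5, k_5) = 0xBBBB
s_7 = Round(s_6, k_6) = 0x801D

0xC3AB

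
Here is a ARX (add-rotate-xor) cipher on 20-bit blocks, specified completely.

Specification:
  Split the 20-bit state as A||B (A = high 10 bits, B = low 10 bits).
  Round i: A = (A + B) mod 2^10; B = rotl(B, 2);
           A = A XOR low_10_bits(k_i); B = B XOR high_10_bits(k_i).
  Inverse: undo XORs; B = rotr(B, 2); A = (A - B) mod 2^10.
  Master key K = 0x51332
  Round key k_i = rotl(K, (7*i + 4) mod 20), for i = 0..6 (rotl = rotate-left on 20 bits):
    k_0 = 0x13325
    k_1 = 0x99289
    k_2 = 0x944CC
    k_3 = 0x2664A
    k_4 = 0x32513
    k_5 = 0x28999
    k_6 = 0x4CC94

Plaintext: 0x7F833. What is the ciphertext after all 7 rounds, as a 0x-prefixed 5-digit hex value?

s_0 = plaintext = 0x7F833
s_1 = Round(s_0, k_0) = 0x45080
s_2 = Round(s_1, k_1) = 0xC7464
s_3 = Round(s_2, k_2) = 0xD37C1
s_4 = Round(s_3, k_3) = 0x5139E
s_5 = Round(s_4, k_4) = 0x7C6B2
s_6 = Round(s_5, k_5) = 0x4EA68
s_7 = Round(s_6, k_6) = 0xCD891

0xCD891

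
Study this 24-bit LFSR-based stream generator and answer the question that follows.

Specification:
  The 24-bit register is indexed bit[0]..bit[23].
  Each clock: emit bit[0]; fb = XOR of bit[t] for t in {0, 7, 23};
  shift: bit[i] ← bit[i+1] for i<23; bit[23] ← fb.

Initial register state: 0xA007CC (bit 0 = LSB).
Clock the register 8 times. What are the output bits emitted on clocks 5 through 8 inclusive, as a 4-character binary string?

0011

reg_0 = 0xA007CC
clock 1: out=0, reg = 0x5003E6
clock 2: out=0, reg = 0xA801F3
clock 3: out=1, reg = 0xD400F9
clock 4: out=1, reg = 0xEA007C
clock 5: out=0, reg = 0xF5003E
clock 6: out=0, reg = 0xFA801F
clock 7: out=1, reg = 0x7D400F
clock 8: out=1, reg = 0xBEA007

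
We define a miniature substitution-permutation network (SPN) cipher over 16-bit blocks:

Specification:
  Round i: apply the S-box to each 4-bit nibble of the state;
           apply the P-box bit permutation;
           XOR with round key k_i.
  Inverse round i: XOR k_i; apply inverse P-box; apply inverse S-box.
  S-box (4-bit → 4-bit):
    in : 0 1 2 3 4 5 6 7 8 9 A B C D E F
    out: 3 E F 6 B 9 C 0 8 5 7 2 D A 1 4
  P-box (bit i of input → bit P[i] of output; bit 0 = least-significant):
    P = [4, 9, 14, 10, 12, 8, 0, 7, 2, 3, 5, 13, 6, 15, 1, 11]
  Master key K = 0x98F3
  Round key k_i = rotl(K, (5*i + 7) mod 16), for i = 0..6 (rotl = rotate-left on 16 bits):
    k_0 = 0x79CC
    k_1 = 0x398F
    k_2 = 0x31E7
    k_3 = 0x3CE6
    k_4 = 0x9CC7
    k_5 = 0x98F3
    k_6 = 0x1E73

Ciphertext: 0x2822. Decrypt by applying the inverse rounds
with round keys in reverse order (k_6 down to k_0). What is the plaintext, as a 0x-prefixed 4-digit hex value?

0x98A6

s_0 = ciphertext = 0x2822
s_1 = InvRound(s_0, k_6) = 0xE894
s_2 = InvRound(s_1, k_5) = 0x9C9F
s_3 = InvRound(s_2, k_4) = 0xEB7E
s_4 = InvRound(s_3, k_3) = 0xBB42
s_5 = InvRound(s_4, k_2) = 0xD96B
s_6 = InvRound(s_5, k_1) = 0x0C8F
s_7 = InvRound(s_6, k_0) = 0x98A6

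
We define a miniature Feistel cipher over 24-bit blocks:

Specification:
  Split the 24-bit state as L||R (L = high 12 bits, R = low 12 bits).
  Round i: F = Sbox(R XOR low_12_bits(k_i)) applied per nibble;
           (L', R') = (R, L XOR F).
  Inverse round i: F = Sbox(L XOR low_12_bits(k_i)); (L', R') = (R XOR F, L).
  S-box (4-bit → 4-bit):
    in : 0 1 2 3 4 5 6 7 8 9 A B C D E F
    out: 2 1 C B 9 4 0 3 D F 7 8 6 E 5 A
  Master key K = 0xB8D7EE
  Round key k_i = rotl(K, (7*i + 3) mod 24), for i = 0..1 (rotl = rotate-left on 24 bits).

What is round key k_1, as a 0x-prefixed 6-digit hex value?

0x5FBAE3

K = 0xB8D7EE
k_0 = rotl(K, (7*0+3) mod 24) = rotl(K, 3) = 0xC6BF75
k_1 = rotl(K, (7*1+3) mod 24) = rotl(K, 10) = 0x5FBAE3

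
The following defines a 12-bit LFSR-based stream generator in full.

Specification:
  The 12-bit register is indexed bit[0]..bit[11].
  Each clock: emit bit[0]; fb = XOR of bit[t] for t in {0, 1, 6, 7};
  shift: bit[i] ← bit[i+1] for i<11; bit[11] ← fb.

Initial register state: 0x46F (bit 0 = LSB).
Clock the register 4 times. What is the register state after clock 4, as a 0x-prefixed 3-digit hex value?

0x146

reg_0 = 0x46F
clock 1: out=1, reg = 0xA37
clock 2: out=1, reg = 0x51B
clock 3: out=1, reg = 0x28D
clock 4: out=1, reg = 0x146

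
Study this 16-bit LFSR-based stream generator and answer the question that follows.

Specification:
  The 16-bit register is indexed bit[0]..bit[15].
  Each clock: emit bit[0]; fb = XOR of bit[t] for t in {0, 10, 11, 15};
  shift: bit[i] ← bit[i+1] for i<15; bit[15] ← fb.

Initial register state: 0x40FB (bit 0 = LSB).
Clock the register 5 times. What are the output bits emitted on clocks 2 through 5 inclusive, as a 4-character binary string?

reg_0 = 0x40FB
clock 1: out=1, reg = 0xA07D
clock 2: out=1, reg = 0x503E
clock 3: out=0, reg = 0x281F
clock 4: out=1, reg = 0x140F
clock 5: out=1, reg = 0x0A07

1011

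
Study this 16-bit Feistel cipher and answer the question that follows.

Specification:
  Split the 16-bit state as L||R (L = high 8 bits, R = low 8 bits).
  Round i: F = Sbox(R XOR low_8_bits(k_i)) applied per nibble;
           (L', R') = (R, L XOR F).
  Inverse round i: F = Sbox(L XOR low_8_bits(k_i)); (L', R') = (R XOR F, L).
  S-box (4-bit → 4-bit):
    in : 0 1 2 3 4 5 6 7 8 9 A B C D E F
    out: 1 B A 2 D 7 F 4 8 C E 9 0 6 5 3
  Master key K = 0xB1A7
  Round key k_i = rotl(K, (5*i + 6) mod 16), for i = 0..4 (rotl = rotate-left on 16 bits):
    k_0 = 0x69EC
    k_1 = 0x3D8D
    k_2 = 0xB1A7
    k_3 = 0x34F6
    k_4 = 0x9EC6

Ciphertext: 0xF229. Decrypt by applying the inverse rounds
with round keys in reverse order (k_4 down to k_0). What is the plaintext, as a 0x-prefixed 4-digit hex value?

0x0986

s_0 = ciphertext = 0xF229
s_1 = InvRound(s_0, k_4) = 0x04F2
s_2 = InvRound(s_1, k_3) = 0xC804
s_3 = InvRound(s_2, k_2) = 0xF7C8
s_4 = InvRound(s_3, k_1) = 0x86F7
s_5 = InvRound(s_4, k_0) = 0x0986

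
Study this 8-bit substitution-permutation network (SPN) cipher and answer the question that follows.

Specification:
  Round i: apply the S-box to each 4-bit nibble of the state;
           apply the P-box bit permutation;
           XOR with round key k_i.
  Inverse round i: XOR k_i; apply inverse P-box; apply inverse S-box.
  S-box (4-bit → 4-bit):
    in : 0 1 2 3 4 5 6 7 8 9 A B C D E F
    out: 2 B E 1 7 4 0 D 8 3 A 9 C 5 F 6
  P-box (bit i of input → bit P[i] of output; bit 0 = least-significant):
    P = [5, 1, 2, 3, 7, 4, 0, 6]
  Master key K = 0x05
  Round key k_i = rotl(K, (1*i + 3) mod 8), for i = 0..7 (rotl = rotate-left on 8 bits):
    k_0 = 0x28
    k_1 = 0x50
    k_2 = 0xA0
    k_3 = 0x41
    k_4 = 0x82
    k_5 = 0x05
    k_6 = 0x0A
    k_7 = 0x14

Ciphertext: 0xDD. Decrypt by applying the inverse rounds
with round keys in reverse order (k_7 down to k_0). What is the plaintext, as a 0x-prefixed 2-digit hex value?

0x42

s_0 = ciphertext = 0xDD
s_1 = InvRound(s_0, k_7) = 0x78
s_2 = InvRound(s_1, k_6) = 0xA9
s_3 = InvRound(s_2, k_5) = 0x37
s_4 = InvRound(s_3, k_4) = 0x4D
s_5 = InvRound(s_4, k_3) = 0x6C
s_6 = InvRound(s_5, k_2) = 0xBC
s_7 = InvRound(s_6, k_1) = 0xB7
s_8 = InvRound(s_7, k_0) = 0x42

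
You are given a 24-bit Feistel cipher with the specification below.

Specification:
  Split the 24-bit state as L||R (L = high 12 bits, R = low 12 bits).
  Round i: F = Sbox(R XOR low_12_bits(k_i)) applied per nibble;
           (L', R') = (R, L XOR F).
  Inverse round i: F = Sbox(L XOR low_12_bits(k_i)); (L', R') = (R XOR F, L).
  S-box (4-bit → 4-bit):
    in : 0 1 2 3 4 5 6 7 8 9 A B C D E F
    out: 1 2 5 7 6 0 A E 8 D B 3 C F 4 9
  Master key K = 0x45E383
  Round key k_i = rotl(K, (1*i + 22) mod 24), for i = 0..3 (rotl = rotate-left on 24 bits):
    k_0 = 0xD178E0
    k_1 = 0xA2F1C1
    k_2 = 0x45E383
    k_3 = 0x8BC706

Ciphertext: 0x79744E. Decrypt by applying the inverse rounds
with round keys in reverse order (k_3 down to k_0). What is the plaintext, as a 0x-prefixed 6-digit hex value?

0xF6E975

s_0 = ciphertext = 0x79744E
s_1 = InvRound(s_0, k_3) = 0x59C797
s_2 = InvRound(s_1, k_2) = 0xDBE59C
s_3 = InvRound(s_2, k_1) = 0x975DBE
s_4 = InvRound(s_3, k_0) = 0xF6E975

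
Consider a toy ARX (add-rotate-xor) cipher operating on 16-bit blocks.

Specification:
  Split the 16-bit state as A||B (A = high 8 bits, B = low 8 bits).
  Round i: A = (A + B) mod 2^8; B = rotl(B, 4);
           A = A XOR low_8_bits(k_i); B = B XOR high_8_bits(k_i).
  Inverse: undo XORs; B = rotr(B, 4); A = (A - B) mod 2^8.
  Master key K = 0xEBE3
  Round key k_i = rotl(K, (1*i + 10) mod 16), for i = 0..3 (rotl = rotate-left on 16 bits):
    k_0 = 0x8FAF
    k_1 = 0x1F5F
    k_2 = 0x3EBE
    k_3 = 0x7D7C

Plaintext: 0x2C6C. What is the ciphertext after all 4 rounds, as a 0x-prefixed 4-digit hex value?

s_0 = plaintext = 0x2C6C
s_1 = Round(s_0, k_0) = 0x3749
s_2 = Round(s_1, k_1) = 0xDF8B
s_3 = Round(s_2, k_2) = 0xD486
s_4 = Round(s_3, k_3) = 0x2615

0x2615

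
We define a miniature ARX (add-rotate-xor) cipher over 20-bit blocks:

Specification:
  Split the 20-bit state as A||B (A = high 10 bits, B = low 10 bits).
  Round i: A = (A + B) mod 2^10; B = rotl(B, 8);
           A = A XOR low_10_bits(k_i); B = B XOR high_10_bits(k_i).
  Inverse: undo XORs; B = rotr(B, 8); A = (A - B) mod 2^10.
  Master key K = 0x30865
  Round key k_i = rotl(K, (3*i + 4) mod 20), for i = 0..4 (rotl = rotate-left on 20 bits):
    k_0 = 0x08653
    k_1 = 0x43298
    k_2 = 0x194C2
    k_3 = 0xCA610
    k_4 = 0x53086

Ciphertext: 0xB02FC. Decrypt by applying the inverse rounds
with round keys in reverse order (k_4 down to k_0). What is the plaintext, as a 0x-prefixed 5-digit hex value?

0x3037C

s_0 = ciphertext = 0xB02FC
s_1 = InvRound(s_0, k_4) = 0xE0EC3
s_2 = InvRound(s_1, k_3) = 0x7ABA9
s_3 = InvRound(s_2, k_2) = 0x7D733
s_4 = InvRound(s_3, k_1) = 0x9BCFE
s_5 = InvRound(s_4, k_0) = 0x3037C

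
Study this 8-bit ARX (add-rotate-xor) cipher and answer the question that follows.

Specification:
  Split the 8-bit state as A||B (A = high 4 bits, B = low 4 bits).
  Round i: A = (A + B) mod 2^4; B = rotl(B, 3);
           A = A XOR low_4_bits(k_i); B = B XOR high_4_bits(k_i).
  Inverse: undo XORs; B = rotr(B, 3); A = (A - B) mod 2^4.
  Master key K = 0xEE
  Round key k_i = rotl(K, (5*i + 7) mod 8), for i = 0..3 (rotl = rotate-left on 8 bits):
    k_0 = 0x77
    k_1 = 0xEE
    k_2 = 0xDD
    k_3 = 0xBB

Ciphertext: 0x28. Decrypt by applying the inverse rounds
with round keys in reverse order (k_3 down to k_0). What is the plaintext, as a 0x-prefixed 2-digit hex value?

0x98

s_0 = ciphertext = 0x28
s_1 = InvRound(s_0, k_3) = 0x36
s_2 = InvRound(s_1, k_2) = 0x77
s_3 = InvRound(s_2, k_1) = 0x63
s_4 = InvRound(s_3, k_0) = 0x98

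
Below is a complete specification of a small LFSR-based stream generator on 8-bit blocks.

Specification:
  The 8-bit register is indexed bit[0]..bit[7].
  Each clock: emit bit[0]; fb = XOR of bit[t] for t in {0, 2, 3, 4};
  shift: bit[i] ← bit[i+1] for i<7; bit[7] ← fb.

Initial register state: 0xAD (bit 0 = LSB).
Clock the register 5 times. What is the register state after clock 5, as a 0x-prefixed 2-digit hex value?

0x4D

reg_0 = 0xAD
clock 1: out=1, reg = 0xD6
clock 2: out=0, reg = 0x6B
clock 3: out=1, reg = 0x35
clock 4: out=1, reg = 0x9A
clock 5: out=0, reg = 0x4D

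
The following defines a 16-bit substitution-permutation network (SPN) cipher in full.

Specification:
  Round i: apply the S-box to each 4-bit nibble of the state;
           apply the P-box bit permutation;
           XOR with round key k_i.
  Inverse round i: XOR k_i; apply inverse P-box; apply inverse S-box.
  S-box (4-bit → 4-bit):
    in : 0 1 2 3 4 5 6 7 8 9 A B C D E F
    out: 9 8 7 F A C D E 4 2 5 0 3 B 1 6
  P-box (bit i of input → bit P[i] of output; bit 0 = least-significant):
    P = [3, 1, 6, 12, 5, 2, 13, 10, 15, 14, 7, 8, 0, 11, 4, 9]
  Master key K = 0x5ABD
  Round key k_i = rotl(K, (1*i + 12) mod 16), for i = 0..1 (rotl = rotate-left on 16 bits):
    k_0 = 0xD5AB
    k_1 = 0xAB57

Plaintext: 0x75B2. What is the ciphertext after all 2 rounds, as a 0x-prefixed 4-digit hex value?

s_0 = plaintext = 0x75B2
s_1 = Round(s_0, k_0) = 0xDE71
s_2 = Round(s_1, k_1) = 0x1552

0x1552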